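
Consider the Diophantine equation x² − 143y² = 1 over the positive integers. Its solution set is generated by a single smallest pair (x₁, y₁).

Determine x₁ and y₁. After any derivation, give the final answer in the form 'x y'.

12 1

[11; 1,22] for √143; ℓ=2 ⇒ convergent index 1
step 0: (11, 1)  from 11·(1,0) + (0,1)
step 1: (12, 1)  from 1·(11,1) + (1,0)
fundamental: x₁=12, y₁=1  (since 144 − 143·1 = 1)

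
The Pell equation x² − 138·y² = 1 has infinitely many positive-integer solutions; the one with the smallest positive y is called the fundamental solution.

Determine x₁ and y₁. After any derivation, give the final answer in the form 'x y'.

√138 = [11; 1,2,1,22, …], period ℓ=4 (even) → k=3
i=0: a=11 ⇒ p=11, q=1
i=1: a=1 ⇒ p=12, q=1
i=2: a=2 ⇒ p=35, q=3
i=3: a=1 ⇒ p=47, q=4
→ (47, 4).  Check: 47²=2209, 138·4²=2208, difference 1.

47 4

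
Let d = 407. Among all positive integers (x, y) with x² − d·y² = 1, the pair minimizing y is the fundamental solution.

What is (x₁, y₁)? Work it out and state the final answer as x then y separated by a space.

2663 132

d=407: √d = [20; 5,1,2,1,5,40] (ℓ=6, even), read p_5/q_5
step 0: (20, 1)  from 20·(1,0) + (0,1)
step 1: (101, 5)  from 5·(20,1) + (1,0)
…
step 4: (464, 23)  from 1·(343,17) + (121,6)
step 5: (2663, 132)  from 5·(464,23) + (343,17)
→ (2663, 132).  Check: 2663²=7091569, 407·132²=7091568, difference 1.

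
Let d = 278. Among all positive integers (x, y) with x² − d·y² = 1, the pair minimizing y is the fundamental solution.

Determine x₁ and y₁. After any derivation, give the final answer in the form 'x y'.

√278 = [16; 1,2,16,2,1,32, …], period ℓ=6 (even) → k=5
a_0=16:  p_0=16·1+0=16,  q_0=16·0+1=1
…
a_4=2:  p_4=2·817+50=1684,  q_4=2·49+3=101
a_5=1:  p_5=1·1684+817=2501,  q_5=1·101+49=150
(x₁, y₁) = (2501, 150);  2501² − 278·150² = 1 ✓

2501 150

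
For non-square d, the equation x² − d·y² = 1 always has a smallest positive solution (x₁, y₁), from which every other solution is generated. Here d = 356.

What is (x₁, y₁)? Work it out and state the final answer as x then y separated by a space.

500001 26500

d=356: √d = [18; 1,6,1,1,2,…,6,1,36] (ℓ=14, even), read p_13/q_13
k=0  a_k=18  p_k/q_k = 18/1
k=1  a_k=1  p_k/q_k = 19/1
…
k=6  a_k=1  p_k/q_k = 1000/53
…
k=8  a_k=1  p_k/q_k = 9717/515
…
k=10  a_k=1  p_k/q_k = 37868/2007
…
k=12  a_k=6  p_k/q_k = 433982/23001
k=13  a_k=1  p_k/q_k = 500001/26500
(x₁, y₁) = (500001, 26500);  500001² − 356·26500² = 1 ✓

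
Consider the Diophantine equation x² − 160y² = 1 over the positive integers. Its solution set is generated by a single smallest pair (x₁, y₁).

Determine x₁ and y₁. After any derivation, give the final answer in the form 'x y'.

d=160: √d = [12; 1,1,1,5,1,1,1,24] (ℓ=8, even), read p_7/q_7
step 0: (12, 1)  from 12·(1,0) + (0,1)
…
step 3: (38, 3)  from 1·(25,2) + (13,1)
…
step 6: (468, 37)  from 1·(253,20) + (215,17)
step 7: (721, 57)  from 1·(468,37) + (253,20)
→ (721, 57).  Check: 721²=519841, 160·57²=519840, difference 1.

721 57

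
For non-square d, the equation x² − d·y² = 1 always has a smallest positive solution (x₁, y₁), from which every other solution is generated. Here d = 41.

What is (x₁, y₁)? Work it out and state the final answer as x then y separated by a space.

2049 320

√41 → a₀=6, period (2,2,12); ℓ=3 odd so k=5
i=0: a=6 ⇒ p=6, q=1
…
i=2: a=2 ⇒ p=32, q=5
i=3: a=12 ⇒ p=397, q=62
i=4: a=2 ⇒ p=826, q=129
i=5: a=2 ⇒ p=2049, q=320
→ (2049, 320).  Check: 2049²=4198401, 41·320²=4198400, difference 1.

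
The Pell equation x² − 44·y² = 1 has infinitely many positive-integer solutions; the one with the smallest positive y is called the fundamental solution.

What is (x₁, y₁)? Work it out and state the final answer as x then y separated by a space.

199 30

√44 → a₀=6, period (1,1,1,2,1,1,1,12); ℓ=8 even so k=7
i=0: a=6 ⇒ p=6, q=1
…
i=2: a=1 ⇒ p=13, q=2
i=3: a=1 ⇒ p=20, q=3
…
i=6: a=1 ⇒ p=126, q=19
i=7: a=1 ⇒ p=199, q=30
→ (199, 30).  Check: 199²=39601, 44·30²=39600, difference 1.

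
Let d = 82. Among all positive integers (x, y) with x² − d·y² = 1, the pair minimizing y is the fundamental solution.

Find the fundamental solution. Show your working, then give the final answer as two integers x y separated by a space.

163 18

√82 → a₀=9, period (18); ℓ=1 odd so k=1
i=0: a=9 ⇒ p=9, q=1
i=1: a=18 ⇒ p=163, q=18
→ (163, 18).  Check: 163²=26569, 82·18²=26568, difference 1.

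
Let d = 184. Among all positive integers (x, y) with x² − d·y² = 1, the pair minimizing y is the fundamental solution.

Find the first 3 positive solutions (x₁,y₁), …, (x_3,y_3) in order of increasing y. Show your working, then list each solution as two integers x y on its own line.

√184 → a₀=13, period (1,1,3,2,1,2,1,2,3,1,1,26); ℓ=12 even so k=11
a_0=13:  p_0=13·1+0=13,  q_0=13·0+1=1
…
a_2=1:  p_2=1·14+13=27,  q_2=1·1+1=2
a_3=3:  p_3=3·27+14=95,  q_3=3·2+1=7
…
a_7=1:  p_7=1·841+312=1153,  q_7=1·62+23=85
a_8=2:  p_8=2·1153+841=3147,  q_8=2·85+62=232
a_9=3:  p_9=3·3147+1153=10594,  q_9=3·232+85=781
a_10=1:  p_10=1·10594+3147=13741,  q_10=1·781+232=1013
a_11=1:  p_11=1·13741+10594=24335,  q_11=1·1013+781=1794
fundamental: x₁=24335, y₁=1794  (since 592192225 − 184·3218436 = 1)
(x_2, y_2) = (24335·24335 + 184·1794·1794, 24335·1794 + 1794·24335) = (1184384449, 87313980)
(x_3, y_3) = (24335·1184384449 + 184·1794·87313980, 24335·87313980 + 1794·1184384449) = (57643991108495, 4249571404806)

24335 1794
1184384449 87313980
57643991108495 4249571404806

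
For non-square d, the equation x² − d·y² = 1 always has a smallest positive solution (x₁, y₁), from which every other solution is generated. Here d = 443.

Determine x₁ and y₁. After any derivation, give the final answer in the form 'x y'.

d=443: √d = [21; 21,42] (ℓ=2, even), read p_1/q_1
a_0=21:  p_0=21·1+0=21,  q_0=21·0+1=1
a_1=21:  p_1=21·21+1=442,  q_1=21·1+0=21
→ (442, 21).  Check: 442²=195364, 443·21²=195363, difference 1.

442 21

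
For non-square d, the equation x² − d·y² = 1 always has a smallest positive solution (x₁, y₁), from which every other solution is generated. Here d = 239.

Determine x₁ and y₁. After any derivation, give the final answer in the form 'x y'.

6195120 400729

√239 = [15; 2,5,1,2,4,15,4,2,1,5,2,30, …], period ℓ=12 (even) → k=11
a_0=15:  p_0=15·1+0=15,  q_0=15·0+1=1
…
a_3=1:  p_3=1·170+31=201,  q_3=1·11+2=13
a_4=2:  p_4=2·201+170=572,  q_4=2·13+11=37
a_5=4:  p_5=4·572+201=2489,  q_5=4·37+13=161
a_6=15:  p_6=15·2489+572=37907,  q_6=15·161+37=2452
a_7=4:  p_7=4·37907+2489=154117,  q_7=4·2452+161=9969
…
a_9=1:  p_9=1·346141+154117=500258,  q_9=1·22390+9969=32359
a_10=5:  p_10=5·500258+346141=2847431,  q_10=5·32359+22390=184185
a_11=2:  p_11=2·2847431+500258=6195120,  q_11=2·184185+32359=400729
fundamental: x₁=6195120, y₁=400729  (since 38379511814400 − 239·160583731441 = 1)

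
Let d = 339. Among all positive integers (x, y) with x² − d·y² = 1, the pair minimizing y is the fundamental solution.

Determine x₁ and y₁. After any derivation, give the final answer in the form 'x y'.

97970 5321

[18; 2,2,2,1,17,1,2,2,2,36] for √339; ℓ=10 ⇒ convergent index 9
a_0=18:  p_0=18·1+0=18,  q_0=18·0+1=1
…
a_4=1:  p_4=1·221+92=313,  q_4=1·12+5=17
a_5=17:  p_5=17·313+221=5542,  q_5=17·17+12=301
…
a_7=2:  p_7=2·5855+5542=17252,  q_7=2·318+301=937
a_8=2:  p_8=2·17252+5855=40359,  q_8=2·937+318=2192
a_9=2:  p_9=2·40359+17252=97970,  q_9=2·2192+937=5321
fundamental: x₁=97970, y₁=5321  (since 9598120900 − 339·28313041 = 1)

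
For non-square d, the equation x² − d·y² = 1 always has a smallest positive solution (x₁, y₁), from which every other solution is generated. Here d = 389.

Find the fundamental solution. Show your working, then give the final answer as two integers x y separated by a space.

[19; 1,2,1,1,1,1,2,1,38] for √389; ℓ=9 ⇒ convergent index 17
step 0: (19, 1)  from 19·(1,0) + (0,1)
…
step 3: (79, 4)  from 1·(59,3) + (20,1)
step 4: (138, 7)  from 1·(79,4) + (59,3)
…
step 11: (151493, 7681)  from 2·(50925,2582) + (49643,2517)
step 12: (202418, 10263)  from 1·(151493,7681) + (50925,2582)
…
step 14: (556329, 28207)  from 1·(353911,17944) + (202418,10263)
step 15: (910240, 46151)  from 1·(556329,28207) + (353911,17944)
step 16: (2376809, 120509)  from 2·(910240,46151) + (556329,28207)
step 17: (3287049, 166660)  from 1·(2376809,120509) + (910240,46151)
(x₁, y₁) = (3287049, 166660);  3287049² − 389·166660² = 1 ✓

3287049 166660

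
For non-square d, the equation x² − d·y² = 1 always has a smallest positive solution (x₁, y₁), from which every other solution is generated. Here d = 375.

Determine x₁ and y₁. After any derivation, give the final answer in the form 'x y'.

√375 → a₀=19, period (2,1,2,1,5,1,2,1,2,38); ℓ=10 even so k=9
step 0: (19, 1)  from 19·(1,0) + (0,1)
step 1: (39, 2)  from 2·(19,1) + (1,0)
…
step 5: (1220, 63)  from 5·(213,11) + (155,8)
…
step 7: (4086, 211)  from 2·(1433,74) + (1220,63)
step 8: (5519, 285)  from 1·(4086,211) + (1433,74)
step 9: (15124, 781)  from 2·(5519,285) + (4086,211)
fundamental: x₁=15124, y₁=781  (since 228735376 − 375·609961 = 1)

15124 781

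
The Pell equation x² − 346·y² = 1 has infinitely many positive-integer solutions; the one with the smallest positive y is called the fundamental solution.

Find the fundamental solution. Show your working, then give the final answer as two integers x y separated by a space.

√346 = [18; 1,1,1,1,36, …], period ℓ=5 (odd) → k=9
a_0=18:  p_0=18·1+0=18,  q_0=18·0+1=1
a_1=1:  p_1=1·18+1=19,  q_1=1·1+0=1
…
a_3=1:  p_3=1·37+19=56,  q_3=1·2+1=3
a_4=1:  p_4=1·56+37=93,  q_4=1·3+2=5
…
a_7=1:  p_7=1·3497+3404=6901,  q_7=1·188+183=371
a_8=1:  p_8=1·6901+3497=10398,  q_8=1·371+188=559
a_9=1:  p_9=1·10398+6901=17299,  q_9=1·559+371=930
→ (17299, 930).  Check: 17299²=299255401, 346·930²=299255400, difference 1.

17299 930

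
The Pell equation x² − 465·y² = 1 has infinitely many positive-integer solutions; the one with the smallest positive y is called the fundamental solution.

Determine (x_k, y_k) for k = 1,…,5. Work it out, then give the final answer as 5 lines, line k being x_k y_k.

15871 736
503777281 23362112
15990898437631 741560158368
507583097703505921 23538602523554944
16111702671313786506751 747162320561120874080

[21; 1,1,3,2,2,2,3,1,1,42] for √465; ℓ=10 ⇒ convergent index 9
step 0: (21, 1)  from 21·(1,0) + (0,1)
…
step 2: (43, 2)  from 1·(22,1) + (21,1)
step 3: (151, 7)  from 3·(43,2) + (22,1)
step 4: (345, 16)  from 2·(151,7) + (43,2)
…
step 6: (2027, 94)  from 2·(841,39) + (345,16)
step 7: (6922, 321)  from 3·(2027,94) + (841,39)
step 8: (8949, 415)  from 1·(6922,321) + (2027,94)
step 9: (15871, 736)  from 1·(8949,415) + (6922,321)
(x₁, y₁) = (15871, 736);  15871² − 465·736² = 1 ✓
k=2:  x_2 = 15871·15871+465·736·736 = 503777281,  y_2 = 15871·736+736·15871 = 23362112
k=3:  x_3 = 15871·503777281+465·736·23362112 = 15990898437631,  y_3 = 15871·23362112+736·503777281 = 741560158368
k=4:  x_4 = 15871·15990898437631+465·736·741560158368 = 507583097703505921,  y_4 = 15871·741560158368+736·15990898437631 = 23538602523554944
k=5:  x_5 = 15871·507583097703505921+465·736·23538602523554944 = 16111702671313786506751,  y_5 = 15871·23538602523554944+736·507583097703505921 = 747162320561120874080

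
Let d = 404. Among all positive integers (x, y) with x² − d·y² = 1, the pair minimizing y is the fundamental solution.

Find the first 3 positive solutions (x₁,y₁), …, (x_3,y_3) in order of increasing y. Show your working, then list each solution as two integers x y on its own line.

201 10
80801 4020
32481801 1616030

d=404: √d = [20; 10,40] (ℓ=2, even), read p_1/q_1
k=0  a_k=20  p_k/q_k = 20/1
k=1  a_k=10  p_k/q_k = 201/10
fundamental: x₁=201, y₁=10  (since 40401 − 404·100 = 1)
n=2: (201,10)∘(201,10) = (201·201+404·10·10, 201·10+10·201) = (80801,4020)
n=3: (80801,4020)∘(201,10) = (201·80801+404·10·4020, 201·4020+10·80801) = (32481801,1616030)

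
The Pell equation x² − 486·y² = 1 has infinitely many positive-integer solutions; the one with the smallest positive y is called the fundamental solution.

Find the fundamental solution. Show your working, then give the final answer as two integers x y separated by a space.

485 22

√486 = [22; 22,44, …], period ℓ=2 (even) → k=1
i=0: a=22 ⇒ p=22, q=1
i=1: a=22 ⇒ p=485, q=22
fundamental: x₁=485, y₁=22  (since 235225 − 486·484 = 1)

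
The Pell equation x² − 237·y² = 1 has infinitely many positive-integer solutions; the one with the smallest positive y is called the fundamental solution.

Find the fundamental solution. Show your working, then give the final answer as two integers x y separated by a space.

228151 14820

√237 → a₀=15, period (2,1,1,7,10,7,1,1,2,30); ℓ=10 even so k=9
k=0  a_k=15  p_k/q_k = 15/1
…
k=3  a_k=1  p_k/q_k = 77/5
…
k=5  a_k=10  p_k/q_k = 5927/385
k=6  a_k=7  p_k/q_k = 42074/2733
k=7  a_k=1  p_k/q_k = 48001/3118
k=8  a_k=1  p_k/q_k = 90075/5851
k=9  a_k=2  p_k/q_k = 228151/14820
→ (228151, 14820).  Check: 228151²=52052878801, 237·14820²=52052878800, difference 1.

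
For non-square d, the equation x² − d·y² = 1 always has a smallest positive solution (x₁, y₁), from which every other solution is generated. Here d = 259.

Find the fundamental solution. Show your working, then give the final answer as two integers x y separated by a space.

847225 52644

d=259: √d = [16; 10,1,2,3,4,3,2,1,10,32] (ℓ=10, even), read p_9/q_9
i=0: a=16 ⇒ p=16, q=1
…
i=5: a=4 ⇒ p=7403, q=460
i=6: a=3 ⇒ p=23931, q=1487
i=7: a=2 ⇒ p=55265, q=3434
i=8: a=1 ⇒ p=79196, q=4921
i=9: a=10 ⇒ p=847225, q=52644
fundamental: x₁=847225, y₁=52644  (since 717790200625 − 259·2771390736 = 1)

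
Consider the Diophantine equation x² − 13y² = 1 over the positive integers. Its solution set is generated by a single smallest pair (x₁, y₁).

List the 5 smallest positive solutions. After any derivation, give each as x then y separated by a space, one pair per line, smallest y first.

√13 = [3; 1,1,1,1,6, …], period ℓ=5 (odd) → k=9
a_0=3:  p_0=3·1+0=3,  q_0=3·0+1=1
…
a_2=1:  p_2=1·4+3=7,  q_2=1·1+1=2
…
a_4=1:  p_4=1·11+7=18,  q_4=1·3+2=5
…
a_8=1:  p_8=1·256+137=393,  q_8=1·71+38=109
a_9=1:  p_9=1·393+256=649,  q_9=1·109+71=180
(x₁, y₁) = (649, 180);  649² − 13·180² = 1 ✓
k=2:  x_2 = 649·649+13·180·180 = 842401,  y_2 = 649·180+180·649 = 233640
k=3:  x_3 = 649·842401+13·180·233640 = 1093435849,  y_3 = 649·233640+180·842401 = 303264540
k=4:  x_4 = 649·1093435849+13·180·303264540 = 1419278889601,  y_4 = 649·303264540+180·1093435849 = 393637139280
k=5:  x_5 = 649·1419278889601+13·180·393637139280 = 1842222905266249,  y_5 = 649·393637139280+180·1419278889601 = 510940703520900

649 180
842401 233640
1093435849 303264540
1419278889601 393637139280
1842222905266249 510940703520900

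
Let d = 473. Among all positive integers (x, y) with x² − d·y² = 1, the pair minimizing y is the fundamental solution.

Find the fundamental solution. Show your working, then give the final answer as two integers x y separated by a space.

87 4

[21; 1,2,1,42] for √473; ℓ=4 ⇒ convergent index 3
i=0: a=21 ⇒ p=21, q=1
…
i=2: a=2 ⇒ p=65, q=3
i=3: a=1 ⇒ p=87, q=4
→ (87, 4).  Check: 87²=7569, 473·4²=7568, difference 1.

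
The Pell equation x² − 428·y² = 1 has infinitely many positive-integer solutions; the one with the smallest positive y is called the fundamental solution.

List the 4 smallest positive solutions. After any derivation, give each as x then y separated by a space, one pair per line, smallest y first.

1850887 89466
6851565373537 331182912684
25362946559057703751 1225964295417811950
93887896135702420679780737 4538242753705644230486616

√428 = [20; 1,2,4,1,5,10,5,1,4,2,1,40, …], period ℓ=12 (even) → k=11
step 0: (20, 1)  from 20·(1,0) + (0,1)
step 1: (21, 1)  from 1·(20,1) + (1,0)
…
step 7: (99779, 4823)  from 5·(19571,946) + (1924,93)
…
step 10: (1273708, 61567)  from 2·(577179,27899) + (119350,5769)
step 11: (1850887, 89466)  from 1·(1273708,61567) + (577179,27899)
(x₁, y₁) = (1850887, 89466);  1850887² − 428·89466² = 1 ✓
(1850887+89466√428)^2 = 6851565373537 + 331182912684√428
(1850887+89466√428)^3 = 25362946559057703751 + 1225964295417811950√428
(1850887+89466√428)^4 = 93887896135702420679780737 + 4538242753705644230486616√428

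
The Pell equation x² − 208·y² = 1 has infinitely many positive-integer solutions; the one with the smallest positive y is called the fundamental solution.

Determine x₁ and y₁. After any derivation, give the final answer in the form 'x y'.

649 45

√208 = [14; 2,2,1,2,2,28, …], period ℓ=6 (even) → k=5
step 0: (14, 1)  from 14·(1,0) + (0,1)
step 1: (29, 2)  from 2·(14,1) + (1,0)
step 2: (72, 5)  from 2·(29,2) + (14,1)
step 3: (101, 7)  from 1·(72,5) + (29,2)
step 4: (274, 19)  from 2·(101,7) + (72,5)
step 5: (649, 45)  from 2·(274,19) + (101,7)
(x₁, y₁) = (649, 45);  649² − 208·45² = 1 ✓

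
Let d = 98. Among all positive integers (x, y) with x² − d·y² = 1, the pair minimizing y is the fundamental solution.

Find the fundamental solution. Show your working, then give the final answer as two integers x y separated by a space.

99 10

√98 → a₀=9, period (1,8,1,18); ℓ=4 even so k=3
i=0: a=9 ⇒ p=9, q=1
i=1: a=1 ⇒ p=10, q=1
i=2: a=8 ⇒ p=89, q=9
i=3: a=1 ⇒ p=99, q=10
fundamental: x₁=99, y₁=10  (since 9801 − 98·100 = 1)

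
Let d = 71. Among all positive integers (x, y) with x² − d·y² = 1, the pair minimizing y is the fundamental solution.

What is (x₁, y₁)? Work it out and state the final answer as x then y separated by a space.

d=71: √d = [8; 2,2,1,7,1,2,2,16] (ℓ=8, even), read p_7/q_7
step 0: (8, 1)  from 8·(1,0) + (0,1)
step 1: (17, 2)  from 2·(8,1) + (1,0)
step 2: (42, 5)  from 2·(17,2) + (8,1)
step 3: (59, 7)  from 1·(42,5) + (17,2)
step 4: (455, 54)  from 7·(59,7) + (42,5)
…
step 6: (1483, 176)  from 2·(514,61) + (455,54)
step 7: (3480, 413)  from 2·(1483,176) + (514,61)
→ (3480, 413).  Check: 3480²=12110400, 71·413²=12110399, difference 1.

3480 413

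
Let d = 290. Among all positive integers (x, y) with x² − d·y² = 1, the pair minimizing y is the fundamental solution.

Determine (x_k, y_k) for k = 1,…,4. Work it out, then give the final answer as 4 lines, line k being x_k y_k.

d=290: √d = [17; 34] (ℓ=1, odd), read p_1/q_1
i=0: a=17 ⇒ p=17, q=1
i=1: a=34 ⇒ p=579, q=34
(x₁, y₁) = (579, 34);  579² − 290·34² = 1 ✓
n=2: (579,34)∘(579,34) = (579·579+290·34·34, 579·34+34·579) = (670481,39372)
n=3: (670481,39372)∘(579,34) = (579·670481+290·34·39372, 579·39372+34·670481) = (776416419,45592742)
n=4: (776416419,45592742)∘(579,34) = (579·776416419+290·34·45592742, 579·45592742+34·776416419) = (899089542721,52796355864)

579 34
670481 39372
776416419 45592742
899089542721 52796355864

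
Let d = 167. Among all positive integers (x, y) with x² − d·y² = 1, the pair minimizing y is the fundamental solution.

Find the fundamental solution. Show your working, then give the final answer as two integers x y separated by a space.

168 13

d=167: √d = [12; 1,11,1,24] (ℓ=4, even), read p_3/q_3
i=0: a=12 ⇒ p=12, q=1
…
i=2: a=11 ⇒ p=155, q=12
i=3: a=1 ⇒ p=168, q=13
(x₁, y₁) = (168, 13);  168² − 167·13² = 1 ✓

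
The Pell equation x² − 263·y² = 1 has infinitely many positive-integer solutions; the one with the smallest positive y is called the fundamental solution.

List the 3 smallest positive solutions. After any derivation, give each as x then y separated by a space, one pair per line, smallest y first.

√263 = [16; 4,1,1,1,1,15,1,1,1,1,4,32, …], period ℓ=12 (even) → k=11
k=0  a_k=16  p_k/q_k = 16/1
…
k=2  a_k=1  p_k/q_k = 81/5
…
k=4  a_k=1  p_k/q_k = 227/14
…
k=6  a_k=15  p_k/q_k = 5822/359
…
k=9  a_k=1  p_k/q_k = 18212/1123
k=10  a_k=1  p_k/q_k = 30229/1864
k=11  a_k=4  p_k/q_k = 139128/8579
→ (139128, 8579).  Check: 139128²=19356600384, 263·8579²=19356600383, difference 1.
k=2:  x_2 = 139128·139128+263·8579·8579 = 38713200767,  y_2 = 139128·8579+8579·139128 = 2387158224
k=3:  x_3 = 139128·38713200767+263·8579·2387158224 = 10772180392483224,  y_3 = 139128·2387158224+8579·38713200767 = 664241098768765

139128 8579
38713200767 2387158224
10772180392483224 664241098768765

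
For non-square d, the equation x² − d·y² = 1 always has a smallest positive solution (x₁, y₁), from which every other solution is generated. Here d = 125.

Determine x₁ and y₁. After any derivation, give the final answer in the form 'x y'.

930249 83204

√125 → a₀=11, period (5,1,1,5,22); ℓ=5 odd so k=9
step 0: (11, 1)  from 11·(1,0) + (0,1)
step 1: (56, 5)  from 5·(11,1) + (1,0)
…
step 3: (123, 11)  from 1·(67,6) + (56,5)
…
step 5: (15127, 1353)  from 22·(682,61) + (123,11)
step 6: (76317, 6826)  from 5·(15127,1353) + (682,61)
step 7: (91444, 8179)  from 1·(76317,6826) + (15127,1353)
step 8: (167761, 15005)  from 1·(91444,8179) + (76317,6826)
step 9: (930249, 83204)  from 5·(167761,15005) + (91444,8179)
fundamental: x₁=930249, y₁=83204  (since 865363202001 − 125·6922905616 = 1)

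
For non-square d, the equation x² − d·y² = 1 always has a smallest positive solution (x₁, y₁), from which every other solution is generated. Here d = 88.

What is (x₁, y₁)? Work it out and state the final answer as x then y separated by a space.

[9; 2,1,1,1,2,18] for √88; ℓ=6 ⇒ convergent index 5
k=0  a_k=9  p_k/q_k = 9/1
k=1  a_k=2  p_k/q_k = 19/2
…
k=4  a_k=1  p_k/q_k = 75/8
k=5  a_k=2  p_k/q_k = 197/21
→ (197, 21).  Check: 197²=38809, 88·21²=38808, difference 1.

197 21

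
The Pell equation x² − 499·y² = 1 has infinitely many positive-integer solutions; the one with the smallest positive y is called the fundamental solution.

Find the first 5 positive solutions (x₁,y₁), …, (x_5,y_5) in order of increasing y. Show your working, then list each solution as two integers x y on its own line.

4490 201
40320199 1804980
362075382530 16208720199
3251436894799201 145554305582040
29197902953221442450 1307077647917999001

√499 = [22; 2,1,21,1,2,44, …], period ℓ=6 (even) → k=5
step 0: (22, 1)  from 22·(1,0) + (0,1)
step 1: (45, 2)  from 2·(22,1) + (1,0)
step 2: (67, 3)  from 1·(45,2) + (22,1)
step 3: (1452, 65)  from 21·(67,3) + (45,2)
step 4: (1519, 68)  from 1·(1452,65) + (67,3)
step 5: (4490, 201)  from 2·(1519,68) + (1452,65)
(x₁, y₁) = (4490, 201);  4490² − 499·201² = 1 ✓
k=2:  x_2 = 4490·4490+499·201·201 = 40320199,  y_2 = 4490·201+201·4490 = 1804980
k=3:  x_3 = 4490·40320199+499·201·1804980 = 362075382530,  y_3 = 4490·1804980+201·40320199 = 16208720199
k=4:  x_4 = 4490·362075382530+499·201·16208720199 = 3251436894799201,  y_4 = 4490·16208720199+201·362075382530 = 145554305582040
k=5:  x_5 = 4490·3251436894799201+499·201·145554305582040 = 29197902953221442450,  y_5 = 4490·145554305582040+201·3251436894799201 = 1307077647917999001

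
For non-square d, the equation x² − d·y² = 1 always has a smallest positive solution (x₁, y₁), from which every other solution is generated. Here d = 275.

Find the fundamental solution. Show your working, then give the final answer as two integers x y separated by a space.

d=275: √d = [16; 1,1,2,1,1,32] (ℓ=6, even), read p_5/q_5
step 0: (16, 1)  from 16·(1,0) + (0,1)
step 1: (17, 1)  from 1·(16,1) + (1,0)
…
step 3: (83, 5)  from 2·(33,2) + (17,1)
step 4: (116, 7)  from 1·(83,5) + (33,2)
step 5: (199, 12)  from 1·(116,7) + (83,5)
fundamental: x₁=199, y₁=12  (since 39601 − 275·144 = 1)

199 12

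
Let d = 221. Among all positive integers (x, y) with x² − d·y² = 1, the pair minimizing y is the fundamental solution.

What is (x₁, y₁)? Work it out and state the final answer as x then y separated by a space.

[14; 1,6,2,6,1,28] for √221; ℓ=6 ⇒ convergent index 5
a_0=14:  p_0=14·1+0=14,  q_0=14·0+1=1
a_1=1:  p_1=1·14+1=15,  q_1=1·1+0=1
…
a_3=2:  p_3=2·104+15=223,  q_3=2·7+1=15
a_4=6:  p_4=6·223+104=1442,  q_4=6·15+7=97
a_5=1:  p_5=1·1442+223=1665,  q_5=1·97+15=112
(x₁, y₁) = (1665, 112);  1665² − 221·112² = 1 ✓

1665 112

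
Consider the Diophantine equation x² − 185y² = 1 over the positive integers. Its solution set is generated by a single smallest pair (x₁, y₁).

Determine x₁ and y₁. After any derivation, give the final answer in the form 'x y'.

[13; 1,1,1,1,26] for √185; ℓ=5 ⇒ convergent index 9
a_0=13:  p_0=13·1+0=13,  q_0=13·0+1=1
a_1=1:  p_1=1·13+1=14,  q_1=1·1+0=1
…
a_3=1:  p_3=1·27+14=41,  q_3=1·2+1=3
a_4=1:  p_4=1·41+27=68,  q_4=1·3+2=5
a_5=26:  p_5=26·68+41=1809,  q_5=26·5+3=133
a_6=1:  p_6=1·1809+68=1877,  q_6=1·133+5=138
a_7=1:  p_7=1·1877+1809=3686,  q_7=1·138+133=271
a_8=1:  p_8=1·3686+1877=5563,  q_8=1·271+138=409
a_9=1:  p_9=1·5563+3686=9249,  q_9=1·409+271=680
(x₁, y₁) = (9249, 680);  9249² − 185·680² = 1 ✓

9249 680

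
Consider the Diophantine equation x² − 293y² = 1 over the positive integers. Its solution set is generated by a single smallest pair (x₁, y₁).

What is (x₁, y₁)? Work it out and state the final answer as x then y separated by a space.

[17; 8,1,1,8,34] for √293; ℓ=5 ⇒ convergent index 9
a_0=17:  p_0=17·1+0=17,  q_0=17·0+1=1
a_1=8:  p_1=8·17+1=137,  q_1=8·1+0=8
a_2=1:  p_2=1·137+17=154,  q_2=1·8+1=9
…
a_4=8:  p_4=8·291+154=2482,  q_4=8·17+9=145
a_5=34:  p_5=34·2482+291=84679,  q_5=34·145+17=4947
…
a_7=1:  p_7=1·679914+84679=764593,  q_7=1·39721+4947=44668
a_8=1:  p_8=1·764593+679914=1444507,  q_8=1·44668+39721=84389
a_9=8:  p_9=8·1444507+764593=12320649,  q_9=8·84389+44668=719780
→ (12320649, 719780).  Check: 12320649²=151798391781201, 293·719780²=151798391781200, difference 1.

12320649 719780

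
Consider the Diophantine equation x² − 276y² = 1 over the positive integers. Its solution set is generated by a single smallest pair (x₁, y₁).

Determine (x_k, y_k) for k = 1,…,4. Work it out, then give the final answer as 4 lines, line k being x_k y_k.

7775 468
120901249 7277400
1880014414175 113163569532
29234224019520001 1759693498945200

√276 → a₀=16, period (1,1,1,1,2,2,2,1,1,1,1,32); ℓ=12 even so k=11
a_0=16:  p_0=16·1+0=16,  q_0=16·0+1=1
…
a_2=1:  p_2=1·17+16=33,  q_2=1·1+1=2
a_3=1:  p_3=1·33+17=50,  q_3=1·2+1=3
a_4=1:  p_4=1·50+33=83,  q_4=1·3+2=5
a_5=2:  p_5=2·83+50=216,  q_5=2·5+3=13
a_6=2:  p_6=2·216+83=515,  q_6=2·13+5=31
…
a_8=1:  p_8=1·1246+515=1761,  q_8=1·75+31=106
…
a_10=1:  p_10=1·3007+1761=4768,  q_10=1·181+106=287
a_11=1:  p_11=1·4768+3007=7775,  q_11=1·287+181=468
fundamental: x₁=7775, y₁=468  (since 60450625 − 276·219024 = 1)
(x_2, y_2) = (7775·7775 + 276·468·468, 7775·468 + 468·7775) = (120901249, 7277400)
(x_3, y_3) = (7775·120901249 + 276·468·7277400, 7775·7277400 + 468·120901249) = (1880014414175, 113163569532)
(x_4, y_4) = (7775·1880014414175 + 276·468·113163569532, 7775·113163569532 + 468·1880014414175) = (29234224019520001, 1759693498945200)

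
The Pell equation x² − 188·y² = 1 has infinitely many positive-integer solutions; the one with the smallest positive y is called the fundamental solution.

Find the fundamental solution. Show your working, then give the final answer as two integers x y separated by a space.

[13; 1,2,2,6,2,2,1,26] for √188; ℓ=8 ⇒ convergent index 7
a_0=13:  p_0=13·1+0=13,  q_0=13·0+1=1
…
a_4=6:  p_4=6·96+41=617,  q_4=6·7+3=45
a_5=2:  p_5=2·617+96=1330,  q_5=2·45+7=97
a_6=2:  p_6=2·1330+617=3277,  q_6=2·97+45=239
a_7=1:  p_7=1·3277+1330=4607,  q_7=1·239+97=336
(x₁, y₁) = (4607, 336);  4607² − 188·336² = 1 ✓

4607 336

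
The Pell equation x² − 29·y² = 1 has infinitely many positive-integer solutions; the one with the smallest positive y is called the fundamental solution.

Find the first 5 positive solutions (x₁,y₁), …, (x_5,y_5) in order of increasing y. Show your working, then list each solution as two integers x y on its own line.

9801 1820
192119201 35675640
3765920568201 699313893460
73819574785756801 13707950903927280
1447011301184484245001 268703252919468649100

√29 → a₀=5, period (2,1,1,2,10); ℓ=5 odd so k=9
k=0  a_k=5  p_k/q_k = 5/1
k=1  a_k=2  p_k/q_k = 11/2
k=2  a_k=1  p_k/q_k = 16/3
k=3  a_k=1  p_k/q_k = 27/5
k=4  a_k=2  p_k/q_k = 70/13
k=5  a_k=10  p_k/q_k = 727/135
k=6  a_k=2  p_k/q_k = 1524/283
k=7  a_k=1  p_k/q_k = 2251/418
k=8  a_k=1  p_k/q_k = 3775/701
k=9  a_k=2  p_k/q_k = 9801/1820
(x₁, y₁) = (9801, 1820);  9801² − 29·1820² = 1 ✓
(x_2, y_2) = (9801·9801 + 29·1820·1820, 9801·1820 + 1820·9801) = (192119201, 35675640)
(x_3, y_3) = (9801·192119201 + 29·1820·35675640, 9801·35675640 + 1820·192119201) = (3765920568201, 699313893460)
(x_4, y_4) = (9801·3765920568201 + 29·1820·699313893460, 9801·699313893460 + 1820·3765920568201) = (73819574785756801, 13707950903927280)
(x_5, y_5) = (9801·73819574785756801 + 29·1820·13707950903927280, 9801·13707950903927280 + 1820·73819574785756801) = (1447011301184484245001, 268703252919468649100)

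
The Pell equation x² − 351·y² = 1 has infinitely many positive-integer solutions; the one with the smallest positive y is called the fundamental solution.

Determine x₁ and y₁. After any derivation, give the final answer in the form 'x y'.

62425 3332

√351 → a₀=18, period (1,2,1,3,2,2,2,3,1,2,1,36); ℓ=12 even so k=11
a_0=18:  p_0=18·1+0=18,  q_0=18·0+1=1
…
a_3=1:  p_3=1·56+19=75,  q_3=1·3+1=4
…
a_5=2:  p_5=2·281+75=637,  q_5=2·15+4=34
…
a_7=2:  p_7=2·1555+637=3747,  q_7=2·83+34=200
…
a_10=2:  p_10=2·16543+12796=45882,  q_10=2·883+683=2449
a_11=1:  p_11=1·45882+16543=62425,  q_11=1·2449+883=3332
→ (62425, 3332).  Check: 62425²=3896880625, 351·3332²=3896880624, difference 1.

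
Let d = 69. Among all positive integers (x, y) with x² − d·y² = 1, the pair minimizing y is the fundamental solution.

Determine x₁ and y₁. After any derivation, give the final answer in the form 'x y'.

[8; 3,3,1,4,1,3,3,16] for √69; ℓ=8 ⇒ convergent index 7
i=0: a=8 ⇒ p=8, q=1
…
i=2: a=3 ⇒ p=83, q=10
i=3: a=1 ⇒ p=108, q=13
i=4: a=4 ⇒ p=515, q=62
i=5: a=1 ⇒ p=623, q=75
i=6: a=3 ⇒ p=2384, q=287
i=7: a=3 ⇒ p=7775, q=936
(x₁, y₁) = (7775, 936);  7775² − 69·936² = 1 ✓

7775 936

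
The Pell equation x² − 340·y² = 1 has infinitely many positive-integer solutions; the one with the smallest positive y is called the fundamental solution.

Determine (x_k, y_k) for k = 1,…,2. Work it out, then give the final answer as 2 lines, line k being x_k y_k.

d=340: √d = [18; 2,3,1,1,1,…,3,2,36] (ℓ=14, even), read p_13/q_13
i=0: a=18 ⇒ p=18, q=1
…
i=2: a=3 ⇒ p=129, q=7
…
i=5: a=1 ⇒ p=461, q=25
…
i=11: a=1 ⇒ p=34813, q=1888
i=12: a=3 ⇒ p=125478, q=6805
i=13: a=2 ⇒ p=285769, q=15498
(x₁, y₁) = (285769, 15498);  285769² − 340·15498² = 1 ✓
k=2:  x_2 = 285769·285769+340·15498·15498 = 163327842721,  y_2 = 285769·15498+15498·285769 = 8857695924

285769 15498
163327842721 8857695924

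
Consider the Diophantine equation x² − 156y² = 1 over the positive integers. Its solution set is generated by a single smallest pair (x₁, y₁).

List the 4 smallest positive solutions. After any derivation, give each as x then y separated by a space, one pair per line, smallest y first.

d=156: √d = [12; 2,24] (ℓ=2, even), read p_1/q_1
a_0=12:  p_0=12·1+0=12,  q_0=12·0+1=1
a_1=2:  p_1=2·12+1=25,  q_1=2·1+0=2
→ (25, 2).  Check: 25²=625, 156·2²=624, difference 1.
k=2:  x_2 = 25·25+156·2·2 = 1249,  y_2 = 25·2+2·25 = 100
k=3:  x_3 = 25·1249+156·2·100 = 62425,  y_3 = 25·100+2·1249 = 4998
k=4:  x_4 = 25·62425+156·2·4998 = 3120001,  y_4 = 25·4998+2·62425 = 249800

25 2
1249 100
62425 4998
3120001 249800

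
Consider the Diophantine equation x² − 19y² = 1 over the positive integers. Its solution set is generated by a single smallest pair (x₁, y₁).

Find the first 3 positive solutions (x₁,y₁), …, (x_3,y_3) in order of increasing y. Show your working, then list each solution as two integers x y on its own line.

√19 = [4; 2,1,3,1,2,8, …], period ℓ=6 (even) → k=5
a_0=4:  p_0=4·1+0=4,  q_0=4·0+1=1
…
a_2=1:  p_2=1·9+4=13,  q_2=1·2+1=3
a_3=3:  p_3=3·13+9=48,  q_3=3·3+2=11
a_4=1:  p_4=1·48+13=61,  q_4=1·11+3=14
a_5=2:  p_5=2·61+48=170,  q_5=2·14+11=39
fundamental: x₁=170, y₁=39  (since 28900 − 19·1521 = 1)
(170+39√19)^2 = 57799 + 13260√19
(170+39√19)^3 = 19651490 + 4508361√19

170 39
57799 13260
19651490 4508361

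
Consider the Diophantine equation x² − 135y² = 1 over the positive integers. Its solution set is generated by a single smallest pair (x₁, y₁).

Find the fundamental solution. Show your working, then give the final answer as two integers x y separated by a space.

√135 = [11; 1,1,1,1,1,1,1,22, …], period ℓ=8 (even) → k=7
a_0=11:  p_0=11·1+0=11,  q_0=11·0+1=1
a_1=1:  p_1=1·11+1=12,  q_1=1·1+0=1
…
a_3=1:  p_3=1·23+12=35,  q_3=1·2+1=3
a_4=1:  p_4=1·35+23=58,  q_4=1·3+2=5
a_5=1:  p_5=1·58+35=93,  q_5=1·5+3=8
a_6=1:  p_6=1·93+58=151,  q_6=1·8+5=13
a_7=1:  p_7=1·151+93=244,  q_7=1·13+8=21
→ (244, 21).  Check: 244²=59536, 135·21²=59535, difference 1.

244 21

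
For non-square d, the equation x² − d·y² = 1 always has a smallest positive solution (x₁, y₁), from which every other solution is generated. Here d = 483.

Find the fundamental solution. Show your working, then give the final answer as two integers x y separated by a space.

d=483: √d = [21; 1,42] (ℓ=2, even), read p_1/q_1
step 0: (21, 1)  from 21·(1,0) + (0,1)
step 1: (22, 1)  from 1·(21,1) + (1,0)
→ (22, 1).  Check: 22²=484, 483·1²=483, difference 1.

22 1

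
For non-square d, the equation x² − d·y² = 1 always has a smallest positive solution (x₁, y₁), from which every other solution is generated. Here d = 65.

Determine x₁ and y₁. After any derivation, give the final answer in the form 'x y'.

d=65: √d = [8; 16] (ℓ=1, odd), read p_1/q_1
k=0  a_k=8  p_k/q_k = 8/1
k=1  a_k=16  p_k/q_k = 129/16
→ (129, 16).  Check: 129²=16641, 65·16²=16640, difference 1.

129 16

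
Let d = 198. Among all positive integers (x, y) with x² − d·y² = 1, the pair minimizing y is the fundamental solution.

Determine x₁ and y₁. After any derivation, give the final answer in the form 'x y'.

√198 = [14; 14,28, …], period ℓ=2 (even) → k=1
k=0  a_k=14  p_k/q_k = 14/1
k=1  a_k=14  p_k/q_k = 197/14
(x₁, y₁) = (197, 14);  197² − 198·14² = 1 ✓

197 14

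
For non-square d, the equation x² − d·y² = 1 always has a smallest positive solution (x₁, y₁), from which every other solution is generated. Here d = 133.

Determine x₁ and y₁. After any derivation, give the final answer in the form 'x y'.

2588599 224460

[11; 1,1,7,5,1,…,1,1,22] for √133; ℓ=16 ⇒ convergent index 15
a_0=11:  p_0=11·1+0=11,  q_0=11·0+1=1
a_1=1:  p_1=1·11+1=12,  q_1=1·1+0=1
a_2=1:  p_2=1·12+11=23,  q_2=1·1+1=2
a_3=7:  p_3=7·23+12=173,  q_3=7·2+1=15
a_4=5:  p_4=5·173+23=888,  q_4=5·15+2=77
…
a_10=1:  p_10=1·10979+7969=18948,  q_10=1·952+691=1643
a_11=1:  p_11=1·18948+10979=29927,  q_11=1·1643+952=2595
…
a_13=7:  p_13=7·168583+29927=1210008,  q_13=7·14618+2595=104921
a_14=1:  p_14=1·1210008+168583=1378591,  q_14=1·104921+14618=119539
a_15=1:  p_15=1·1378591+1210008=2588599,  q_15=1·119539+104921=224460
fundamental: x₁=2588599, y₁=224460  (since 6700844782801 − 133·50382291600 = 1)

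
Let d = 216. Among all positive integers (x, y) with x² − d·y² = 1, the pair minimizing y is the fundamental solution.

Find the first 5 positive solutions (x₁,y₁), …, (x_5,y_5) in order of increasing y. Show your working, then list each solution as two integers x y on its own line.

485 33
470449 32010
456335045 31049667
442644523201 30118144980
429364731169925 29214569580933

√216 = [14; 1,2,3,2,1,28, …], period ℓ=6 (even) → k=5
a_0=14:  p_0=14·1+0=14,  q_0=14·0+1=1
a_1=1:  p_1=1·14+1=15,  q_1=1·1+0=1
…
a_3=3:  p_3=3·44+15=147,  q_3=3·3+1=10
a_4=2:  p_4=2·147+44=338,  q_4=2·10+3=23
a_5=1:  p_5=1·338+147=485,  q_5=1·23+10=33
→ (485, 33).  Check: 485²=235225, 216·33²=235224, difference 1.
k=2:  x_2 = 485·485+216·33·33 = 470449,  y_2 = 485·33+33·485 = 32010
k=3:  x_3 = 485·470449+216·33·32010 = 456335045,  y_3 = 485·32010+33·470449 = 31049667
k=4:  x_4 = 485·456335045+216·33·31049667 = 442644523201,  y_4 = 485·31049667+33·456335045 = 30118144980
k=5:  x_5 = 485·442644523201+216·33·30118144980 = 429364731169925,  y_5 = 485·30118144980+33·442644523201 = 29214569580933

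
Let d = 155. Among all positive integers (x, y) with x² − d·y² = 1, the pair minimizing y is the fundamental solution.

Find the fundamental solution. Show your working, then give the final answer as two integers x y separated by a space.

√155 → a₀=12, period (2,4,2,24); ℓ=4 even so k=3
step 0: (12, 1)  from 12·(1,0) + (0,1)
step 1: (25, 2)  from 2·(12,1) + (1,0)
step 2: (112, 9)  from 4·(25,2) + (12,1)
step 3: (249, 20)  from 2·(112,9) + (25,2)
→ (249, 20).  Check: 249²=62001, 155·20²=62000, difference 1.

249 20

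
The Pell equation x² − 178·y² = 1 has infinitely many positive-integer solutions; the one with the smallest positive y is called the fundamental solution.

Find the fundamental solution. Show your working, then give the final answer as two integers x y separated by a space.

[13; 2,1,12,1,2,26] for √178; ℓ=6 ⇒ convergent index 5
k=0  a_k=13  p_k/q_k = 13/1
…
k=2  a_k=1  p_k/q_k = 40/3
k=3  a_k=12  p_k/q_k = 507/38
k=4  a_k=1  p_k/q_k = 547/41
k=5  a_k=2  p_k/q_k = 1601/120
fundamental: x₁=1601, y₁=120  (since 2563201 − 178·14400 = 1)

1601 120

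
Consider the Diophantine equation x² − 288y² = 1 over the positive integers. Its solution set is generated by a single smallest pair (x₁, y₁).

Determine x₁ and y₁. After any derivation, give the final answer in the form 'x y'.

[16; 1,32] for √288; ℓ=2 ⇒ convergent index 1
step 0: (16, 1)  from 16·(1,0) + (0,1)
step 1: (17, 1)  from 1·(16,1) + (1,0)
(x₁, y₁) = (17, 1);  17² − 288·1² = 1 ✓

17 1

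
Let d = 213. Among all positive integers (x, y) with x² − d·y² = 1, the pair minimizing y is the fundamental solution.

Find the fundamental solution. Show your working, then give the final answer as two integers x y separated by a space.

d=213: √d = [14; 1,1,2,6,1,8,1,6,2,1,1,28] (ℓ=12, even), read p_11/q_11
i=0: a=14 ⇒ p=14, q=1
i=1: a=1 ⇒ p=15, q=1
…
i=3: a=2 ⇒ p=73, q=5
i=4: a=6 ⇒ p=467, q=32
i=5: a=1 ⇒ p=540, q=37
i=6: a=8 ⇒ p=4787, q=328
i=7: a=1 ⇒ p=5327, q=365
i=8: a=6 ⇒ p=36749, q=2518
i=9: a=2 ⇒ p=78825, q=5401
i=10: a=1 ⇒ p=115574, q=7919
i=11: a=1 ⇒ p=194399, q=13320
fundamental: x₁=194399, y₁=13320  (since 37790971201 − 213·177422400 = 1)

194399 13320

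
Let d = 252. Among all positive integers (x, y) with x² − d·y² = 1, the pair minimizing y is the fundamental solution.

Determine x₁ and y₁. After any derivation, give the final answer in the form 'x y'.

d=252: √d = [15; 1,6,1,30] (ℓ=4, even), read p_3/q_3
step 0: (15, 1)  from 15·(1,0) + (0,1)
step 1: (16, 1)  from 1·(15,1) + (1,0)
step 2: (111, 7)  from 6·(16,1) + (15,1)
step 3: (127, 8)  from 1·(111,7) + (16,1)
→ (127, 8).  Check: 127²=16129, 252·8²=16128, difference 1.

127 8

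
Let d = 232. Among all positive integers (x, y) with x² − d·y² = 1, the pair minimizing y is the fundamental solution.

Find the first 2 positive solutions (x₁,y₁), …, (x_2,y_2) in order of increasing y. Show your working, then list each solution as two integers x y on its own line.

19603 1287
768555217 50458122

√232 → a₀=15, period (4,3,7,3,4,30); ℓ=6 even so k=5
a_0=15:  p_0=15·1+0=15,  q_0=15·0+1=1
a_1=4:  p_1=4·15+1=61,  q_1=4·1+0=4
…
a_3=7:  p_3=7·198+61=1447,  q_3=7·13+4=95
a_4=3:  p_4=3·1447+198=4539,  q_4=3·95+13=298
a_5=4:  p_5=4·4539+1447=19603,  q_5=4·298+95=1287
(x₁, y₁) = (19603, 1287);  19603² − 232·1287² = 1 ✓
n=2: (19603,1287)∘(19603,1287) = (19603·19603+232·1287·1287, 19603·1287+1287·19603) = (768555217,50458122)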